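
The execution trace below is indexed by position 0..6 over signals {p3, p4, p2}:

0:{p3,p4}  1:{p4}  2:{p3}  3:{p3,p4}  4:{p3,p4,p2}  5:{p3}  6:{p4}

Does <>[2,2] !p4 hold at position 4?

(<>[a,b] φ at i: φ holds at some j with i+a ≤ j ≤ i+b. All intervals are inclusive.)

Check !p4 at each j in [6,6]:
  j=6: false
No position in the window satisfies it → formula fails.

Does not hold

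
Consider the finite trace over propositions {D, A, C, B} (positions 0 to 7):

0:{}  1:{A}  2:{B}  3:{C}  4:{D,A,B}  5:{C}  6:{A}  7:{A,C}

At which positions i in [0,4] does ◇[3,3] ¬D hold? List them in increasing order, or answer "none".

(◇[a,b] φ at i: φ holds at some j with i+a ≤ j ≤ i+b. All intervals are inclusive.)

0, 2, 3, 4

Evaluate at each i in [0,4]:
  i=0: ✓ (witness j=3)
  i=1: ✗ (none in [4,4])
  i=2: ✓ (witness j=5)
  i=3: ✓ (witness j=6)
  i=4: ✓ (witness j=7)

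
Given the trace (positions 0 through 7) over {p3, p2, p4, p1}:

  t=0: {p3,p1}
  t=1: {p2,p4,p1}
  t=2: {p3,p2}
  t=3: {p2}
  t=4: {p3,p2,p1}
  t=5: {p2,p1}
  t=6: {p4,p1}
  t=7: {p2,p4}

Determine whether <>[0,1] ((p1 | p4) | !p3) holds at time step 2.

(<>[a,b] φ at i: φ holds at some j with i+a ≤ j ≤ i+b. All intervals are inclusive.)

Yes

Check ((p1 | p4) | !p3) at each j in [2,3]:
  j=2: false
  j=3: true
Found at j=3 → formula holds.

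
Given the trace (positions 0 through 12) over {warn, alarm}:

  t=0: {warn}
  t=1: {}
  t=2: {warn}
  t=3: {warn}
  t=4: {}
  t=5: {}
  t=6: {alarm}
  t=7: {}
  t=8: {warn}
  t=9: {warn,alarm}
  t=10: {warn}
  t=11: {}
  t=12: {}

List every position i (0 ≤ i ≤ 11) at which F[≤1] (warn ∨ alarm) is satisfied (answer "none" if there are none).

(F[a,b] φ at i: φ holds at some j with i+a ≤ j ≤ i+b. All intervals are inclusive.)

Evaluate at each i in [0,11]:
  i=0: ✓ (witness j=0)
  i=1: ✓ (witness j=2)
  i=2: ✓ (witness j=2)
  i=3: ✓ (witness j=3)
  i=4: ✗ (none in [4,5])
  i=5: ✓ (witness j=6)
  i=6: ✓ (witness j=6)
  i=7: ✓ (witness j=8)
  i=8: ✓ (witness j=8)
  i=9: ✓ (witness j=9)
  i=10: ✓ (witness j=10)
  i=11: ✗ (none in [11,12])

0, 1, 2, 3, 5, 6, 7, 8, 9, 10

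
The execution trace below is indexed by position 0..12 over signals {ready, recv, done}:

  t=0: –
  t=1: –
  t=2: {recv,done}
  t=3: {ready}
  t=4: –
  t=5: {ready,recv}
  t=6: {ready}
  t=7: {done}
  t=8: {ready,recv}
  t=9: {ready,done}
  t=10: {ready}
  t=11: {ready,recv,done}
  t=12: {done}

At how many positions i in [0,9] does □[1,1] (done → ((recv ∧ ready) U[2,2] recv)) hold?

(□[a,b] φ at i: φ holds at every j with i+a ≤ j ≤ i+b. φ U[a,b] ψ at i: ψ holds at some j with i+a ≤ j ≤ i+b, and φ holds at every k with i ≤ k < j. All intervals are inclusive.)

7

Evaluate at each i in [0,9]:
  i=0: ✓ (all of [1,1])
  i=1: ✗ (fails at j=2)
  i=2: ✓ (all of [3,3])
  i=3: ✓ (all of [4,4])
  i=4: ✓ (all of [5,5])
  i=5: ✓ (all of [6,6])
  i=6: ✗ (fails at j=7)
  i=7: ✓ (all of [8,8])
  i=8: ✗ (fails at j=9)
  i=9: ✓ (all of [10,10])
Positions where it holds: {0, 2, 3, 4, 5, 7, 9} → 7.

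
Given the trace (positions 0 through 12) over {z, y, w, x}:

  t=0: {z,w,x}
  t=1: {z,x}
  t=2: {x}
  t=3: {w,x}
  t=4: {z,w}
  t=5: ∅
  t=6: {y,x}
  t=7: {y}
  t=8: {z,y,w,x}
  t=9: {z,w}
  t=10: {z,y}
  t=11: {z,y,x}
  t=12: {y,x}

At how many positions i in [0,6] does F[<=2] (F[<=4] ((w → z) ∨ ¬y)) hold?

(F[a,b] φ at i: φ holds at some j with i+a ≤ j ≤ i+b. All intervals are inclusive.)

Evaluate at each i in [0,6]:
  i=0: ✓ (witness j=0)
  i=1: ✓ (witness j=1)
  i=2: ✓ (witness j=2)
  i=3: ✓ (witness j=3)
  i=4: ✓ (witness j=4)
  i=5: ✓ (witness j=5)
  i=6: ✓ (witness j=6)
Positions where it holds: {0, 1, 2, 3, 4, 5, 6} → 7.

7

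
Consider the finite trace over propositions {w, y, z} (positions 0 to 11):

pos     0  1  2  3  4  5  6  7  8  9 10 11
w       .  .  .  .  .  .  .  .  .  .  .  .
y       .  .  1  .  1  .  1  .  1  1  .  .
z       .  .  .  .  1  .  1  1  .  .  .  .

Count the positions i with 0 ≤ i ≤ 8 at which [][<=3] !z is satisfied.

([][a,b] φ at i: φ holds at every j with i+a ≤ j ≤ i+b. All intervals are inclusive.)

Evaluate at each i in [0,8]:
  i=0: ✓ (all of [0,3])
  i=1: ✗ (fails at j=4)
  i=2: ✗ (fails at j=4)
  i=3: ✗ (fails at j=4)
  i=4: ✗ (fails at j=4)
  i=5: ✗ (fails at j=6)
  i=6: ✗ (fails at j=6)
  i=7: ✗ (fails at j=7)
  i=8: ✓ (all of [8,11])
Positions where it holds: {0, 8} → 2.

2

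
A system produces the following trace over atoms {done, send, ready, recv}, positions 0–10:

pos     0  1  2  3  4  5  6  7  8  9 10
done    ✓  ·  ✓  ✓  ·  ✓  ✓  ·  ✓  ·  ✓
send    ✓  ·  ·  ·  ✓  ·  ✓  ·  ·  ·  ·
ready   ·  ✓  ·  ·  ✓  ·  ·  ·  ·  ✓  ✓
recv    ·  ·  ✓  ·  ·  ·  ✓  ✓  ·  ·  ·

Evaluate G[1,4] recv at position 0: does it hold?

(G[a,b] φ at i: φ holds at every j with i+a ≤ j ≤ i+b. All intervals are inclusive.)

Check recv at every j in [1,4]:
  j=1: false
  j=2: true
  j=3: false
  j=4: false
Fails at j=1 → formula fails.

Does not hold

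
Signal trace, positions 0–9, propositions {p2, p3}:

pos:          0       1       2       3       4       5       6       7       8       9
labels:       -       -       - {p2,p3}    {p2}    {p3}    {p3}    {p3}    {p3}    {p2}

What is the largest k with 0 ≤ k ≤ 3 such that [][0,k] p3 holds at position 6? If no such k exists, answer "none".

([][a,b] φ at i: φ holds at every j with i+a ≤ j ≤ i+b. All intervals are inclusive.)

2

p3 must hold from j=6 onward; find where it first fails.
  j=6: holds
  j=7: holds
  j=8: holds
  j=9: fails
Holds on [6,8], so largest k = 2.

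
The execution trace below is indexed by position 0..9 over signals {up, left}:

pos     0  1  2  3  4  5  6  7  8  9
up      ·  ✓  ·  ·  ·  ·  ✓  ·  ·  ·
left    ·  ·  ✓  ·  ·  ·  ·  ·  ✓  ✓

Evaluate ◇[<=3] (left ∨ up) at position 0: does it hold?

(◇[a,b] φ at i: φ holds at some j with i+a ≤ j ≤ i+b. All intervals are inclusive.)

Yes

Check (left ∨ up) at each j in [0,3]:
  j=0: false
  j=1: true
  j=2: true
  j=3: false
Found at j=1 → formula holds.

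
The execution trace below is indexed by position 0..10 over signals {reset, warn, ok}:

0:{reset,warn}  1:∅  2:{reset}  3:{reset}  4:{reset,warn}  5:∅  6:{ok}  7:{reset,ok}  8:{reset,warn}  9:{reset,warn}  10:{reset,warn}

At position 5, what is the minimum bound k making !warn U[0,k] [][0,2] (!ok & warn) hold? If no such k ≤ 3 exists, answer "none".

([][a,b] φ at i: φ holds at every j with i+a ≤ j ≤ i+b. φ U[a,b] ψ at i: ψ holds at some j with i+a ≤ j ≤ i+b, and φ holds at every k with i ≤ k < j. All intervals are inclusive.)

3

Need earliest j ≥ 5 with [][0,2] (!ok & warn), and !warn at every k in [5,j-1].
  j=5: rhs fails.
  j=6: rhs fails.
  j=7: rhs fails.
  j=8: rhs holds; lhs holds on [5,7]. k = 3.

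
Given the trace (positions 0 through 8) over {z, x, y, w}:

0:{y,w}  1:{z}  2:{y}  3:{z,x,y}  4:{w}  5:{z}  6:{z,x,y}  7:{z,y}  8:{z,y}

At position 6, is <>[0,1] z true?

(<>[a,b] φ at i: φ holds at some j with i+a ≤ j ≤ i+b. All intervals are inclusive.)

Holds

Check z at each j in [6,7]:
  j=6: true
  j=7: true
Found at j=6 → formula holds.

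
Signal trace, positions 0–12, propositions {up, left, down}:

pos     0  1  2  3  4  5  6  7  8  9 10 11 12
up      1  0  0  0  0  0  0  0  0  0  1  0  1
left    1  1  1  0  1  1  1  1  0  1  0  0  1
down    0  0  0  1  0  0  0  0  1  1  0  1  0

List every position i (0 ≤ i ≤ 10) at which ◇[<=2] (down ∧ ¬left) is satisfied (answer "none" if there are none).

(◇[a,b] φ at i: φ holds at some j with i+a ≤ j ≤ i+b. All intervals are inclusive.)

1, 2, 3, 6, 7, 8, 9, 10

Evaluate at each i in [0,10]:
  i=0: ✗ (none in [0,2])
  i=1: ✓ (witness j=3)
  i=2: ✓ (witness j=3)
  i=3: ✓ (witness j=3)
  i=4: ✗ (none in [4,6])
  i=5: ✗ (none in [5,7])
  i=6: ✓ (witness j=8)
  i=7: ✓ (witness j=8)
  i=8: ✓ (witness j=8)
  i=9: ✓ (witness j=11)
  i=10: ✓ (witness j=11)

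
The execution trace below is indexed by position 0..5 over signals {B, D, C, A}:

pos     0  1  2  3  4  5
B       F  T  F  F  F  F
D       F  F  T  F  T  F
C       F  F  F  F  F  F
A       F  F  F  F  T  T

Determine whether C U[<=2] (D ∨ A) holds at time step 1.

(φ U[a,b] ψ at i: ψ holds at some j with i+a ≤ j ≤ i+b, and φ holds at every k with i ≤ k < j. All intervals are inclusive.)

False

Need some j in [1,3] with (D ∨ A), and C at every k in [1,j-1].
  j=1: (D ∨ A) false.
  j=2: (D ∨ A) holds, but C fails at k=1 → not this j.
  j=3: (D ∨ A) false.
No j in the window works → until fails.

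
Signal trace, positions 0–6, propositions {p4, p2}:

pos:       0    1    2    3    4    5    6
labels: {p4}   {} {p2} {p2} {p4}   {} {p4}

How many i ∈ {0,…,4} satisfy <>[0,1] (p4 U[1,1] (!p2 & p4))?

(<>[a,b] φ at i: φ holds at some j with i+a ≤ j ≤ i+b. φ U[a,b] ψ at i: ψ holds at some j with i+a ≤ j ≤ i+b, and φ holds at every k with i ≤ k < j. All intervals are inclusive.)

0

Evaluate at each i in [0,4]:
  i=0: ✗ (none in [0,1])
  i=1: ✗ (none in [1,2])
  i=2: ✗ (none in [2,3])
  i=3: ✗ (none in [3,4])
  i=4: ✗ (none in [4,5])
Positions where it holds: {} → 0.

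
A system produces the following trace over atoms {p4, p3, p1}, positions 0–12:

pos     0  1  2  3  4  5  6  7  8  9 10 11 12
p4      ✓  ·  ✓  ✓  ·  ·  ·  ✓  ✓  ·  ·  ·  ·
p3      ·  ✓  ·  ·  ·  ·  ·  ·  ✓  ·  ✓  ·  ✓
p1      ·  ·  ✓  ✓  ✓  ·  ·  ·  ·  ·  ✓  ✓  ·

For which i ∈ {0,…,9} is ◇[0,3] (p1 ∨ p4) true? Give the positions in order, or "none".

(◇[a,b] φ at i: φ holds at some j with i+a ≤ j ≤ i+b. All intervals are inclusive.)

Evaluate at each i in [0,9]:
  i=0: ✓ (witness j=0)
  i=1: ✓ (witness j=2)
  i=2: ✓ (witness j=2)
  i=3: ✓ (witness j=3)
  i=4: ✓ (witness j=4)
  i=5: ✓ (witness j=7)
  i=6: ✓ (witness j=7)
  i=7: ✓ (witness j=7)
  i=8: ✓ (witness j=8)
  i=9: ✓ (witness j=10)

0, 1, 2, 3, 4, 5, 6, 7, 8, 9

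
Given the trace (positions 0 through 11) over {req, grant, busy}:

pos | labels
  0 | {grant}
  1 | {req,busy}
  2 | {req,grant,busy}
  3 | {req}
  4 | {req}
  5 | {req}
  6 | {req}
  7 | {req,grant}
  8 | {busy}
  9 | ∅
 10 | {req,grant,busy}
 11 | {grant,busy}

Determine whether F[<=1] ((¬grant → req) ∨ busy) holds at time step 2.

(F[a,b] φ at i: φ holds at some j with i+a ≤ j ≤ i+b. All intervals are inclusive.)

Yes

Check ((¬grant → req) ∨ busy) at each j in [2,3]:
  j=2: true
  j=3: true
Found at j=2 → formula holds.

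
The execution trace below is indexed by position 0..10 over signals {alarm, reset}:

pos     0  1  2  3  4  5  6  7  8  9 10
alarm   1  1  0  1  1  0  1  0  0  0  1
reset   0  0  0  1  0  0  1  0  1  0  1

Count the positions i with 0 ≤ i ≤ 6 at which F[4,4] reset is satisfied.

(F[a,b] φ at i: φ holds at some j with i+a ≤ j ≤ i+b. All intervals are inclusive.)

Evaluate at each i in [0,6]:
  i=0: ✗ (none in [4,4])
  i=1: ✗ (none in [5,5])
  i=2: ✓ (witness j=6)
  i=3: ✗ (none in [7,7])
  i=4: ✓ (witness j=8)
  i=5: ✗ (none in [9,9])
  i=6: ✓ (witness j=10)
Positions where it holds: {2, 4, 6} → 3.

3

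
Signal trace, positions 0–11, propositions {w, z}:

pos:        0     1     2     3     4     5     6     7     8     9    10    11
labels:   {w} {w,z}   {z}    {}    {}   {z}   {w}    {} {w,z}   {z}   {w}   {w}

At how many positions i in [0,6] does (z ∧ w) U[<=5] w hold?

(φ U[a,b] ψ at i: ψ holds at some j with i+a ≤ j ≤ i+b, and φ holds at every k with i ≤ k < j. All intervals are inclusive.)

3

Evaluate at each i in [0,6]:
  i=0: ✓ (rhs at j=0)
  i=1: ✓ (rhs at j=1)
  i=2: ✗ (lhs fails at k=2 before rhs at j=6)
  i=3: ✗ (lhs fails at k=3 before rhs at j=6)
  i=4: ✗ (lhs fails at k=4 before rhs at j=6)
  i=5: ✗ (lhs fails at k=5 before rhs at j=6)
  i=6: ✓ (rhs at j=6)
Positions where it holds: {0, 1, 6} → 3.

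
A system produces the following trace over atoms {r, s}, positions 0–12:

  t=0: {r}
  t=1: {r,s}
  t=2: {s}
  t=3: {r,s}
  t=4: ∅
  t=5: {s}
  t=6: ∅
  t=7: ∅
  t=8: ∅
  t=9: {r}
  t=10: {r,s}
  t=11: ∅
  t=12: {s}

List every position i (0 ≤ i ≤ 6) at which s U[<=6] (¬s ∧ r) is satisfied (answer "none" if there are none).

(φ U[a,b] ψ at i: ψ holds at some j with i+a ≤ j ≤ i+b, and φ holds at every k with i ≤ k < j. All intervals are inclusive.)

Evaluate at each i in [0,6]:
  i=0: ✓ (rhs at j=0)
  i=1: ✗ (no rhs in [1,7])
  i=2: ✗ (no rhs in [2,8])
  i=3: ✗ (lhs fails at k=4 before rhs at j=9)
  i=4: ✗ (lhs fails at k=4 before rhs at j=9)
  i=5: ✗ (lhs fails at k=6 before rhs at j=9)
  i=6: ✗ (lhs fails at k=6 before rhs at j=9)

0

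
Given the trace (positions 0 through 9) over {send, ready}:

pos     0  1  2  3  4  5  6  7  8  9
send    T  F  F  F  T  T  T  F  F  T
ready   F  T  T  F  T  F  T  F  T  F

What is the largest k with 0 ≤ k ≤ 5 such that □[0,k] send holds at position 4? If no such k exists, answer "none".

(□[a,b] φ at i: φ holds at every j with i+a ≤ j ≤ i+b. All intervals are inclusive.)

send must hold from j=4 onward; find where it first fails.
  j=4: holds
  j=5: holds
  j=6: holds
  j=7: fails
Holds on [4,6], so largest k = 2.

2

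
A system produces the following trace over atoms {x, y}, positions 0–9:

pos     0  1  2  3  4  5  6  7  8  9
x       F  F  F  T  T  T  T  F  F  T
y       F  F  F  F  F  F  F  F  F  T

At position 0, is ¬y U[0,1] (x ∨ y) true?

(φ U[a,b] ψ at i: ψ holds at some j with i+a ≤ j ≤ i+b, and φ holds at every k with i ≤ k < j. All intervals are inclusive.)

Need some j in [0,1] with (x ∨ y), and ¬y at every k in [0,j-1].
  j=0: (x ∨ y) false.
  j=1: (x ∨ y) false.
No j in the window works → until fails.

Does not hold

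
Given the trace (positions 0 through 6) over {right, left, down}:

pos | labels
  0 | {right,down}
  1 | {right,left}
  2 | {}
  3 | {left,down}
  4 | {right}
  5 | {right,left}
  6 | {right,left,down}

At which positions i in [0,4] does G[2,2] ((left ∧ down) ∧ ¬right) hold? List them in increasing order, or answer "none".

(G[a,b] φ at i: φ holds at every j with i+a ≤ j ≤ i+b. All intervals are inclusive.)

Evaluate at each i in [0,4]:
  i=0: ✗ (fails at j=2)
  i=1: ✓ (all of [3,3])
  i=2: ✗ (fails at j=4)
  i=3: ✗ (fails at j=5)
  i=4: ✗ (fails at j=6)

1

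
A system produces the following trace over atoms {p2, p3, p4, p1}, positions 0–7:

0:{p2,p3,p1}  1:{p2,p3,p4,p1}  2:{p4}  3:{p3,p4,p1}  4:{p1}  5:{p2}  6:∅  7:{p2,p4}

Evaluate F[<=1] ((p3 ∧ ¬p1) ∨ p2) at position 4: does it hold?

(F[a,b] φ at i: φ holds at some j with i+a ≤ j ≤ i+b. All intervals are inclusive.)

Check ((p3 ∧ ¬p1) ∨ p2) at each j in [4,5]:
  j=4: false
  j=5: true
Found at j=5 → formula holds.

True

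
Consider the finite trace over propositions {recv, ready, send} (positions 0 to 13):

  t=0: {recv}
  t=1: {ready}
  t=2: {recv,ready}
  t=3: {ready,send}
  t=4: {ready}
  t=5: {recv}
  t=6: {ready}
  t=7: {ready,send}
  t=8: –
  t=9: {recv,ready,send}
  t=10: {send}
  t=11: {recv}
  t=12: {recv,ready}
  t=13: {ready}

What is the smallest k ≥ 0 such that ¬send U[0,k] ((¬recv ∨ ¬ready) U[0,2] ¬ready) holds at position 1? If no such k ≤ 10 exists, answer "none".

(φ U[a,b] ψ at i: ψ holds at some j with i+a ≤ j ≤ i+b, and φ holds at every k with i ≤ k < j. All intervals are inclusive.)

Need earliest j ≥ 1 with ((¬recv ∨ ¬ready) U[0,2] ¬ready), and ¬send at every k in [1,j-1].
  j=1: rhs fails.
  j=2: rhs fails.
  j=3: rhs holds; lhs holds on [1,2]. k = 2.

2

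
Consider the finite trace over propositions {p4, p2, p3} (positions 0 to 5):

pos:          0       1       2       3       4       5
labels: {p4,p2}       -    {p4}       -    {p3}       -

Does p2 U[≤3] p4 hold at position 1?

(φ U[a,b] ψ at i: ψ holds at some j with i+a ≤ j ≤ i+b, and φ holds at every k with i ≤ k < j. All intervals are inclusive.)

Need some j in [1,4] with p4, and p2 at every k in [1,j-1].
  j=1: p4 false.
  j=2: p4 holds, but p2 fails at k=1 → not this j.
  j=3: p4 false.
  j=4: p4 false.
No j in the window works → until fails.

Does not hold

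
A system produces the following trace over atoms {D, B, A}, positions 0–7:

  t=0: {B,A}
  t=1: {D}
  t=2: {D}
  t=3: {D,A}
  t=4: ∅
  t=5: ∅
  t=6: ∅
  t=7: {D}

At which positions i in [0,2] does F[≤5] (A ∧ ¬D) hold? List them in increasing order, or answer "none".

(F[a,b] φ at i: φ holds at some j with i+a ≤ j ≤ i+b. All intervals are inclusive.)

0

Evaluate at each i in [0,2]:
  i=0: ✓ (witness j=0)
  i=1: ✗ (none in [1,6])
  i=2: ✗ (none in [2,7])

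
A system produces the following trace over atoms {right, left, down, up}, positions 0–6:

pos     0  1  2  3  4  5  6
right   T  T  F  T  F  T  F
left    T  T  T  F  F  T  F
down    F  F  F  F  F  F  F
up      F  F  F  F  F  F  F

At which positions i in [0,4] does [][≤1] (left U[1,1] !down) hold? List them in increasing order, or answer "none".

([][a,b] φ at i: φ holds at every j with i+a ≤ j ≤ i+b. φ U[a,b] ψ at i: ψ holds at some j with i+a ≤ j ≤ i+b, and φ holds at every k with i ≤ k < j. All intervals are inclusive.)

0, 1

Evaluate at each i in [0,4]:
  i=0: ✓ (all of [0,1])
  i=1: ✓ (all of [1,2])
  i=2: ✗ (fails at j=3)
  i=3: ✗ (fails at j=3)
  i=4: ✗ (fails at j=4)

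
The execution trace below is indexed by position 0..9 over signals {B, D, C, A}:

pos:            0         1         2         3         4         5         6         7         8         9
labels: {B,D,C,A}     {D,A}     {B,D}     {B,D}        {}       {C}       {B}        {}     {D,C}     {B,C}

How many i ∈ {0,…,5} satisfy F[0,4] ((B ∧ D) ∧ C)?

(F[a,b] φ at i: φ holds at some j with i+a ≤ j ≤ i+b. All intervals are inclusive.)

Evaluate at each i in [0,5]:
  i=0: ✓ (witness j=0)
  i=1: ✗ (none in [1,5])
  i=2: ✗ (none in [2,6])
  i=3: ✗ (none in [3,7])
  i=4: ✗ (none in [4,8])
  i=5: ✗ (none in [5,9])
Positions where it holds: {0} → 1.

1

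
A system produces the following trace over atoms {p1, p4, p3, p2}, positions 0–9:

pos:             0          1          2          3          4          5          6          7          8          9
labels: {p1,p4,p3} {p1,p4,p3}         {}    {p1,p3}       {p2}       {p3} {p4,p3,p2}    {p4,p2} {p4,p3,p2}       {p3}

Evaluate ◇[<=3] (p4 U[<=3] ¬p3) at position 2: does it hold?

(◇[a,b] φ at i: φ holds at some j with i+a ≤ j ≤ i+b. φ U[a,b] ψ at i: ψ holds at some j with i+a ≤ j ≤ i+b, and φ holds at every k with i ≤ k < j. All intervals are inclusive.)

Check (p4 U[<=3] ¬p3) at each j in [2,5]:
  j=2: holds
  j=3: fails
  j=4: holds
  j=5: fails
Found at j=2 → formula holds.

Holds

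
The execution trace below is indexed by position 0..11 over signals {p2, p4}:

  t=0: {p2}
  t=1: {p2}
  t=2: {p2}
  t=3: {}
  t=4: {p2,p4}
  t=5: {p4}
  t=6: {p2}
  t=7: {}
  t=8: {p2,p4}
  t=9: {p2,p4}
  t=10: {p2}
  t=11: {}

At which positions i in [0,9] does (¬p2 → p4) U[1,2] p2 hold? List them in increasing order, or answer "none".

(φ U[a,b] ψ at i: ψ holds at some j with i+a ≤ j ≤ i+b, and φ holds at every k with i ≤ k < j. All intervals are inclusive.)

Evaluate at each i in [0,9]:
  i=0: ✓ (rhs at j=1; lhs holds on [0,0])
  i=1: ✓ (rhs at j=2; lhs holds on [1,1])
  i=2: ✗ (lhs fails at k=3 before rhs at j=4)
  i=3: ✗ (lhs fails at k=3 before rhs at j=4)
  i=4: ✓ (rhs at j=6; lhs holds on [4,5])
  i=5: ✓ (rhs at j=6; lhs holds on [5,5])
  i=6: ✗ (lhs fails at k=7 before rhs at j=8)
  i=7: ✗ (lhs fails at k=7 before rhs at j=8)
  i=8: ✓ (rhs at j=9; lhs holds on [8,8])
  i=9: ✓ (rhs at j=10; lhs holds on [9,9])

0, 1, 4, 5, 8, 9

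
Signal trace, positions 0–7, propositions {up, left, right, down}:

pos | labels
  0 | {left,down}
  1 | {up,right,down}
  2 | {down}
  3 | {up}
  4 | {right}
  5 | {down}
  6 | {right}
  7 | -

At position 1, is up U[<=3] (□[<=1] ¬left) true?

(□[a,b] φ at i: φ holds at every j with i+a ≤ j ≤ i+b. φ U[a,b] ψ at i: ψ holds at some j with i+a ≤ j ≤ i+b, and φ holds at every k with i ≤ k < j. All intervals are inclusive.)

Holds

Need some j in [1,4] with □[<=1] ¬left, and up at every k in [1,j-1].
  j=1: □[<=1] ¬left holds; no prefix to check → satisfied.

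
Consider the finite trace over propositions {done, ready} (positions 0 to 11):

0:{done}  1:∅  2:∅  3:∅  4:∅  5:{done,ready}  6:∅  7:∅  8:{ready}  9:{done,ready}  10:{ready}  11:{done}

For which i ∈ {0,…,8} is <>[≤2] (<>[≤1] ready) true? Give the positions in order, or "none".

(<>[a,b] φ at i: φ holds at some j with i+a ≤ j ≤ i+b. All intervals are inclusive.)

Evaluate at each i in [0,8]:
  i=0: ✗ (none in [0,2])
  i=1: ✗ (none in [1,3])
  i=2: ✓ (witness j=4)
  i=3: ✓ (witness j=4)
  i=4: ✓ (witness j=4)
  i=5: ✓ (witness j=5)
  i=6: ✓ (witness j=7)
  i=7: ✓ (witness j=7)
  i=8: ✓ (witness j=8)

2, 3, 4, 5, 6, 7, 8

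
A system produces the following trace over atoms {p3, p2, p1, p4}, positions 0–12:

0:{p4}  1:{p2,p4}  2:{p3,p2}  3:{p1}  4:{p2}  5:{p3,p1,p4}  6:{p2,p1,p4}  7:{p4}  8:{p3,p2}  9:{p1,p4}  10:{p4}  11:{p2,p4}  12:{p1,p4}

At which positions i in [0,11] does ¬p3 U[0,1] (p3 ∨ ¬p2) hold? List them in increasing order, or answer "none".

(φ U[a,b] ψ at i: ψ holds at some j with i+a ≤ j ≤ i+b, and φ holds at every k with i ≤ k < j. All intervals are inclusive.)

0, 1, 2, 3, 4, 5, 6, 7, 8, 9, 10, 11

Evaluate at each i in [0,11]:
  i=0: ✓ (rhs at j=0)
  i=1: ✓ (rhs at j=2; lhs holds on [1,1])
  i=2: ✓ (rhs at j=2)
  i=3: ✓ (rhs at j=3)
  i=4: ✓ (rhs at j=5; lhs holds on [4,4])
  i=5: ✓ (rhs at j=5)
  i=6: ✓ (rhs at j=7; lhs holds on [6,6])
  i=7: ✓ (rhs at j=7)
  i=8: ✓ (rhs at j=8)
  i=9: ✓ (rhs at j=9)
  i=10: ✓ (rhs at j=10)
  i=11: ✓ (rhs at j=12; lhs holds on [11,11])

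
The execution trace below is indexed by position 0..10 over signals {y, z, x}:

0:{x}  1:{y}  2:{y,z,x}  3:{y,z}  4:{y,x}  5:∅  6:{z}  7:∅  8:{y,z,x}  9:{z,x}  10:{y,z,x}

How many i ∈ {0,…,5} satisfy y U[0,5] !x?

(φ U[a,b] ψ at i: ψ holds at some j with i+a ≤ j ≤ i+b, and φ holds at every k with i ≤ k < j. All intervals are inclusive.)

Evaluate at each i in [0,5]:
  i=0: ✗ (lhs fails at k=0 before rhs at j=1)
  i=1: ✓ (rhs at j=1)
  i=2: ✓ (rhs at j=3; lhs holds on [2,2])
  i=3: ✓ (rhs at j=3)
  i=4: ✓ (rhs at j=5; lhs holds on [4,4])
  i=5: ✓ (rhs at j=5)
Positions where it holds: {1, 2, 3, 4, 5} → 5.

5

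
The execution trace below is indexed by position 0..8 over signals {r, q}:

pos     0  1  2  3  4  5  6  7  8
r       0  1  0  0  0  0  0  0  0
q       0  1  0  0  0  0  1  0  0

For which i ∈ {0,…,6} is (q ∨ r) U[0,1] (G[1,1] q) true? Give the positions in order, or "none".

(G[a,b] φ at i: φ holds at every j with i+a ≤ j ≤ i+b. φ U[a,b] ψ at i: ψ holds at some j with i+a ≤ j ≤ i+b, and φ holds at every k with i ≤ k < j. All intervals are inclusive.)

Evaluate at each i in [0,6]:
  i=0: ✓ (rhs at j=0)
  i=1: ✗ (no rhs in [1,2])
  i=2: ✗ (no rhs in [2,3])
  i=3: ✗ (no rhs in [3,4])
  i=4: ✗ (lhs fails at k=4 before rhs at j=5)
  i=5: ✓ (rhs at j=5)
  i=6: ✗ (no rhs in [6,7])

0, 5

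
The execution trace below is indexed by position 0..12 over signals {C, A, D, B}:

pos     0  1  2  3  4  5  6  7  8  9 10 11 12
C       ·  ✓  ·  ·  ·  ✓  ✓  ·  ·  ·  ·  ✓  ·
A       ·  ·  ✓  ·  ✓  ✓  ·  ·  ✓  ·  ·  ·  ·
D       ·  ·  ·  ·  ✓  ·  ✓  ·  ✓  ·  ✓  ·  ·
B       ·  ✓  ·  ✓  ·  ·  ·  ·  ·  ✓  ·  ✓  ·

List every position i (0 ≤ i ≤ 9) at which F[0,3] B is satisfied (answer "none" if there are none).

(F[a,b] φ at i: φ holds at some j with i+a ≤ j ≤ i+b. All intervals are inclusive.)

0, 1, 2, 3, 6, 7, 8, 9

Evaluate at each i in [0,9]:
  i=0: ✓ (witness j=1)
  i=1: ✓ (witness j=1)
  i=2: ✓ (witness j=3)
  i=3: ✓ (witness j=3)
  i=4: ✗ (none in [4,7])
  i=5: ✗ (none in [5,8])
  i=6: ✓ (witness j=9)
  i=7: ✓ (witness j=9)
  i=8: ✓ (witness j=9)
  i=9: ✓ (witness j=9)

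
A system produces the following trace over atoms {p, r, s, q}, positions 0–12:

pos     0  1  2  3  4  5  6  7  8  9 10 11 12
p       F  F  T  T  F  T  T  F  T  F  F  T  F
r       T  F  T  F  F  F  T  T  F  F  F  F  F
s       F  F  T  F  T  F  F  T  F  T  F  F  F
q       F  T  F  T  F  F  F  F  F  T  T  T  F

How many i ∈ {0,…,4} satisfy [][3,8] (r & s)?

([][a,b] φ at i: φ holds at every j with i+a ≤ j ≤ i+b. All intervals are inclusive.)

0

Evaluate at each i in [0,4]:
  i=0: ✗ (fails at j=3)
  i=1: ✗ (fails at j=4)
  i=2: ✗ (fails at j=5)
  i=3: ✗ (fails at j=6)
  i=4: ✗ (fails at j=8)
Positions where it holds: {} → 0.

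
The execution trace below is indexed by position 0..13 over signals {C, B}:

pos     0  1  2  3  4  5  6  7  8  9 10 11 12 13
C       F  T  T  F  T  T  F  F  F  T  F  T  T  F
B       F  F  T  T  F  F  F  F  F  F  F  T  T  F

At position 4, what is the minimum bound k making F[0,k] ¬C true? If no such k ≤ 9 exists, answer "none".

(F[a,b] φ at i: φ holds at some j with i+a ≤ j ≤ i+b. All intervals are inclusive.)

2

Scan j = 4,5,… for ¬C:
  j=4: fails
  j=5: fails
  j=6: holds
First hit at j=6, so smallest k = 6-4 = 2.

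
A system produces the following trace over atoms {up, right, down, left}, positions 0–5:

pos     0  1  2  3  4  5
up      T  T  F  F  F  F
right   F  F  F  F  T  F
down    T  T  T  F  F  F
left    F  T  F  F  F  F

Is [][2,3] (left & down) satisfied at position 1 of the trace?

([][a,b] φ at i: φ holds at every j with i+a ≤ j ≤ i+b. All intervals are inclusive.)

Check (left & down) at every j in [3,4]:
  j=3: false
  j=4: false
Fails at j=3 → formula fails.

No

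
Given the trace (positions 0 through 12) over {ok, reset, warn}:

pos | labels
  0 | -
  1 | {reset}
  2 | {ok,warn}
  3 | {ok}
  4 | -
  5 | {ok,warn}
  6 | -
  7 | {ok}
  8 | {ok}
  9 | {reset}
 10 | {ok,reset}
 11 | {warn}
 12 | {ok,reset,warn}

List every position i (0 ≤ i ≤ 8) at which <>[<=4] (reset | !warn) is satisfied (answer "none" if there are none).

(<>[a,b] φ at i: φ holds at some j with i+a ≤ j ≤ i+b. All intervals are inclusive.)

Evaluate at each i in [0,8]:
  i=0: ✓ (witness j=0)
  i=1: ✓ (witness j=1)
  i=2: ✓ (witness j=3)
  i=3: ✓ (witness j=3)
  i=4: ✓ (witness j=4)
  i=5: ✓ (witness j=6)
  i=6: ✓ (witness j=6)
  i=7: ✓ (witness j=7)
  i=8: ✓ (witness j=8)

0, 1, 2, 3, 4, 5, 6, 7, 8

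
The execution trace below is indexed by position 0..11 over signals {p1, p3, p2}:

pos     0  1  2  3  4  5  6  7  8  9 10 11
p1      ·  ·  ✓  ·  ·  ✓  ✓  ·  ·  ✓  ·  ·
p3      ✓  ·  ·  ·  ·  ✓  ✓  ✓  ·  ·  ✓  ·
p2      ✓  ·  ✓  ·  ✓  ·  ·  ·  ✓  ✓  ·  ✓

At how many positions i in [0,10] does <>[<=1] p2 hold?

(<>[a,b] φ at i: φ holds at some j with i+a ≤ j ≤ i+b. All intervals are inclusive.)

Evaluate at each i in [0,10]:
  i=0: ✓ (witness j=0)
  i=1: ✓ (witness j=2)
  i=2: ✓ (witness j=2)
  i=3: ✓ (witness j=4)
  i=4: ✓ (witness j=4)
  i=5: ✗ (none in [5,6])
  i=6: ✗ (none in [6,7])
  i=7: ✓ (witness j=8)
  i=8: ✓ (witness j=8)
  i=9: ✓ (witness j=9)
  i=10: ✓ (witness j=11)
Positions where it holds: {0, 1, 2, 3, 4, 7, 8, 9, 10} → 9.

9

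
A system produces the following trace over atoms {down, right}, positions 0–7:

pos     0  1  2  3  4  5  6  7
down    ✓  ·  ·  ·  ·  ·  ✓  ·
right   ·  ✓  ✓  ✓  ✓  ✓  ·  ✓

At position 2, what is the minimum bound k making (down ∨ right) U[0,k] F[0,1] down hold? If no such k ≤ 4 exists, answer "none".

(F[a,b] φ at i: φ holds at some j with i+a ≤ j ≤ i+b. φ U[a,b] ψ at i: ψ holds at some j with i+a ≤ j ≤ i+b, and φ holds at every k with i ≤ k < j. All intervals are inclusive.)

Need earliest j ≥ 2 with F[0,1] down, and (down ∨ right) at every k in [2,j-1].
  j=2: rhs fails.
  j=3: rhs fails.
  j=4: rhs fails.
  j=5: rhs holds; lhs holds on [2,4]. k = 3.

3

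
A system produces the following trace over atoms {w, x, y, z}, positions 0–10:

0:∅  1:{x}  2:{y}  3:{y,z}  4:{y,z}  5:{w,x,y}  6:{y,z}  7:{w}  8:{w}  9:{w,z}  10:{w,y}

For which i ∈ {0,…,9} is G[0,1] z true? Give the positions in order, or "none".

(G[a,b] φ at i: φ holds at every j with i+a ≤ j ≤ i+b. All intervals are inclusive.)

3

Evaluate at each i in [0,9]:
  i=0: ✗ (fails at j=0)
  i=1: ✗ (fails at j=1)
  i=2: ✗ (fails at j=2)
  i=3: ✓ (all of [3,4])
  i=4: ✗ (fails at j=5)
  i=5: ✗ (fails at j=5)
  i=6: ✗ (fails at j=7)
  i=7: ✗ (fails at j=7)
  i=8: ✗ (fails at j=8)
  i=9: ✗ (fails at j=10)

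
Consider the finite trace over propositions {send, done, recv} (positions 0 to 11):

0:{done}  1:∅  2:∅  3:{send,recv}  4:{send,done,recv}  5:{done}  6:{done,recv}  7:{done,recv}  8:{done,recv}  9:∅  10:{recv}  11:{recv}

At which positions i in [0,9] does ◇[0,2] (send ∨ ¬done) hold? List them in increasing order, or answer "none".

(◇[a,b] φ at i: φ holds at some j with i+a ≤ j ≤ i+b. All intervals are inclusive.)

0, 1, 2, 3, 4, 7, 8, 9

Evaluate at each i in [0,9]:
  i=0: ✓ (witness j=1)
  i=1: ✓ (witness j=1)
  i=2: ✓ (witness j=2)
  i=3: ✓ (witness j=3)
  i=4: ✓ (witness j=4)
  i=5: ✗ (none in [5,7])
  i=6: ✗ (none in [6,8])
  i=7: ✓ (witness j=9)
  i=8: ✓ (witness j=9)
  i=9: ✓ (witness j=9)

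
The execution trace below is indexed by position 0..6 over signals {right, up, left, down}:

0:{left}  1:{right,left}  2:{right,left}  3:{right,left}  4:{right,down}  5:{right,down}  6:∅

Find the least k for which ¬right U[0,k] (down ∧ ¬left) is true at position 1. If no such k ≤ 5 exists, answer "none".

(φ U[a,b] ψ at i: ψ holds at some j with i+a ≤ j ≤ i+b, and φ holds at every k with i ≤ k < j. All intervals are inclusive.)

none

Need earliest j ≥ 1 with (down ∧ ¬left), and ¬right at every k in [1,j-1].
  j=1: rhs fails.
  j=2: rhs fails.
  j=3: rhs fails.
  j=4: rhs holds but lhs fails at k=1.
  j=5: rhs holds but lhs fails at k=1.
  j=6: rhs fails.
No witness within the range → none.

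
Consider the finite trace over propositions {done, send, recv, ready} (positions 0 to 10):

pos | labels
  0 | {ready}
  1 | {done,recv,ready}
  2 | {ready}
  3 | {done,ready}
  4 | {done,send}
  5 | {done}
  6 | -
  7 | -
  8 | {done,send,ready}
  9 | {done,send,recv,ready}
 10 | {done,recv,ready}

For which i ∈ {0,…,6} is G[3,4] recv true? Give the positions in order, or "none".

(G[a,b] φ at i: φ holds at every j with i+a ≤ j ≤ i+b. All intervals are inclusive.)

6

Evaluate at each i in [0,6]:
  i=0: ✗ (fails at j=3)
  i=1: ✗ (fails at j=4)
  i=2: ✗ (fails at j=5)
  i=3: ✗ (fails at j=6)
  i=4: ✗ (fails at j=7)
  i=5: ✗ (fails at j=8)
  i=6: ✓ (all of [9,10])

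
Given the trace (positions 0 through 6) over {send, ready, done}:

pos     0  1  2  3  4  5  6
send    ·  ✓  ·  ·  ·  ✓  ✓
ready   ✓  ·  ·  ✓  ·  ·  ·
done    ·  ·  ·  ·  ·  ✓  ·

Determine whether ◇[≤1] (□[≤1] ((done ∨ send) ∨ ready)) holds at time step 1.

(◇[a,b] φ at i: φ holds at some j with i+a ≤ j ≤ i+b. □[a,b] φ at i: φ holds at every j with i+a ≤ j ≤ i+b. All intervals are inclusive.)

Check □[≤1] ((done ∨ send) ∨ ready) at each j in [1,2]:
  j=1: fails at 2
  j=2: fails at 2
No position in the window satisfies it → formula fails.

False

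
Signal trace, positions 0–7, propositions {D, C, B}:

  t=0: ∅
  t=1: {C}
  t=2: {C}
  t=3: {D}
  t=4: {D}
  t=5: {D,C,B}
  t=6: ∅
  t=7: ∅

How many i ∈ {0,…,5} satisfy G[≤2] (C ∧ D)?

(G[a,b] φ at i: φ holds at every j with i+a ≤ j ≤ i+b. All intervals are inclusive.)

Evaluate at each i in [0,5]:
  i=0: ✗ (fails at j=0)
  i=1: ✗ (fails at j=1)
  i=2: ✗ (fails at j=2)
  i=3: ✗ (fails at j=3)
  i=4: ✗ (fails at j=4)
  i=5: ✗ (fails at j=6)
Positions where it holds: {} → 0.

0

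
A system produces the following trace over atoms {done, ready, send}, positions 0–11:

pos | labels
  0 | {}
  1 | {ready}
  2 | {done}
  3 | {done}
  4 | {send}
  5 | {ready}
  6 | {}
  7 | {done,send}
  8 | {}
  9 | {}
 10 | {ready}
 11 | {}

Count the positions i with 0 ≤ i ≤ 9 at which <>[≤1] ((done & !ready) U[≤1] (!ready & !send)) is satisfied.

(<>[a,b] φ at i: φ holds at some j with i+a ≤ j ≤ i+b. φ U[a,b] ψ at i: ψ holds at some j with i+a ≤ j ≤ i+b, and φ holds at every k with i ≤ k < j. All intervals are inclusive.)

9

Evaluate at each i in [0,9]:
  i=0: ✓ (witness j=0)
  i=1: ✓ (witness j=2)
  i=2: ✓ (witness j=2)
  i=3: ✓ (witness j=3)
  i=4: ✗ (none in [4,5])
  i=5: ✓ (witness j=6)
  i=6: ✓ (witness j=6)
  i=7: ✓ (witness j=7)
  i=8: ✓ (witness j=8)
  i=9: ✓ (witness j=9)
Positions where it holds: {0, 1, 2, 3, 5, 6, 7, 8, 9} → 9.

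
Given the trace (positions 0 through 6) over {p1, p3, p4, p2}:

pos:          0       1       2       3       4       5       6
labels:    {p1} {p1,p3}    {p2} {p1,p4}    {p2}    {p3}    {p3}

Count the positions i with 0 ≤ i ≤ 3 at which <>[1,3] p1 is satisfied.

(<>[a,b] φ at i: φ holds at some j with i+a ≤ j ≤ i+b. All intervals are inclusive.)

Evaluate at each i in [0,3]:
  i=0: ✓ (witness j=1)
  i=1: ✓ (witness j=3)
  i=2: ✓ (witness j=3)
  i=3: ✗ (none in [4,6])
Positions where it holds: {0, 1, 2} → 3.

3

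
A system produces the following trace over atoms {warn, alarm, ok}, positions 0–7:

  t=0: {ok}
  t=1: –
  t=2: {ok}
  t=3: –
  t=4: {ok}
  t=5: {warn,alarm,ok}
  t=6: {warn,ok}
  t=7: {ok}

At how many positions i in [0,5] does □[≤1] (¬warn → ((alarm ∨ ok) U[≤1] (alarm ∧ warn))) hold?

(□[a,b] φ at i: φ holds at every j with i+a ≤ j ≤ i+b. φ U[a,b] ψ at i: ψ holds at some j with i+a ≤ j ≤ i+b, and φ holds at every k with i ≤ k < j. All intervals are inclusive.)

Evaluate at each i in [0,5]:
  i=0: ✗ (fails at j=0)
  i=1: ✗ (fails at j=1)
  i=2: ✗ (fails at j=2)
  i=3: ✗ (fails at j=3)
  i=4: ✓ (all of [4,5])
  i=5: ✓ (all of [5,6])
Positions where it holds: {4, 5} → 2.

2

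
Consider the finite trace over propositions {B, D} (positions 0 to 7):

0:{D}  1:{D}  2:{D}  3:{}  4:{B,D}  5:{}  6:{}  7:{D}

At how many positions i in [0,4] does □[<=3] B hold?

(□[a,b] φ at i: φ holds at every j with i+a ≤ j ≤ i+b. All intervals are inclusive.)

0

Evaluate at each i in [0,4]:
  i=0: ✗ (fails at j=0)
  i=1: ✗ (fails at j=1)
  i=2: ✗ (fails at j=2)
  i=3: ✗ (fails at j=3)
  i=4: ✗ (fails at j=5)
Positions where it holds: {} → 0.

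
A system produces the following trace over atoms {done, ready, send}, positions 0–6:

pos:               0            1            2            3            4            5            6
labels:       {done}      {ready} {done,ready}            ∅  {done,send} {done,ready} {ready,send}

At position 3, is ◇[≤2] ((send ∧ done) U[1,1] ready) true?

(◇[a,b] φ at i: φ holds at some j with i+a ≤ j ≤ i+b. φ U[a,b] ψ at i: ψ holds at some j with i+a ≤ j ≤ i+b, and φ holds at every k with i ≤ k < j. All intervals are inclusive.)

Check ((send ∧ done) U[1,1] ready) at each j in [3,5]:
  j=3: fails
  j=4: holds
  j=5: fails
Found at j=4 → formula holds.

True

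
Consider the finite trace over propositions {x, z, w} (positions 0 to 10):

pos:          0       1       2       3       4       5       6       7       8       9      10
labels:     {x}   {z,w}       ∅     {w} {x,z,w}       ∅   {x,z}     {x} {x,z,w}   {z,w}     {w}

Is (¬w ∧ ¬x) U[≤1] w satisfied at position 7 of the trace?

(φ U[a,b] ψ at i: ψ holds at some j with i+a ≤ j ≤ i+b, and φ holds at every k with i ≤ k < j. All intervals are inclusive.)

False

Need some j in [7,8] with w, and (¬w ∧ ¬x) at every k in [7,j-1].
  j=7: w false.
  j=8: w holds, but (¬w ∧ ¬x) fails at k=7 → not this j.
No j in the window works → until fails.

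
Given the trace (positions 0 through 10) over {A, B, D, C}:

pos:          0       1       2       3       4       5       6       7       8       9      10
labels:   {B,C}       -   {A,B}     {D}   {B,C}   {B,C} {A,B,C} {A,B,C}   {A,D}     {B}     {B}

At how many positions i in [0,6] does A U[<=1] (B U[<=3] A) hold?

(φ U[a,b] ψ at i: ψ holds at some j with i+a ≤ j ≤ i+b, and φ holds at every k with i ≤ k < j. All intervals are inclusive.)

4

Evaluate at each i in [0,6]:
  i=0: ✗ (no rhs in [0,1])
  i=1: ✗ (lhs fails at k=1 before rhs at j=2)
  i=2: ✓ (rhs at j=2)
  i=3: ✗ (lhs fails at k=3 before rhs at j=4)
  i=4: ✓ (rhs at j=4)
  i=5: ✓ (rhs at j=5)
  i=6: ✓ (rhs at j=6)
Positions where it holds: {2, 4, 5, 6} → 4.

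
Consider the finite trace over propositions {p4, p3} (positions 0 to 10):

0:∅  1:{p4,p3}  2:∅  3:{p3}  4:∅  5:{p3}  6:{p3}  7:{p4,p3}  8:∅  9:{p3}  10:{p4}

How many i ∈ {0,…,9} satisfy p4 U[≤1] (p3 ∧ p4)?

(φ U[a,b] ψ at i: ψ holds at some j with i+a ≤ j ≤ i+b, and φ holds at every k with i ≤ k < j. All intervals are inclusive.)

2

Evaluate at each i in [0,9]:
  i=0: ✗ (lhs fails at k=0 before rhs at j=1)
  i=1: ✓ (rhs at j=1)
  i=2: ✗ (no rhs in [2,3])
  i=3: ✗ (no rhs in [3,4])
  i=4: ✗ (no rhs in [4,5])
  i=5: ✗ (no rhs in [5,6])
  i=6: ✗ (lhs fails at k=6 before rhs at j=7)
  i=7: ✓ (rhs at j=7)
  i=8: ✗ (no rhs in [8,9])
  i=9: ✗ (no rhs in [9,10])
Positions where it holds: {1, 7} → 2.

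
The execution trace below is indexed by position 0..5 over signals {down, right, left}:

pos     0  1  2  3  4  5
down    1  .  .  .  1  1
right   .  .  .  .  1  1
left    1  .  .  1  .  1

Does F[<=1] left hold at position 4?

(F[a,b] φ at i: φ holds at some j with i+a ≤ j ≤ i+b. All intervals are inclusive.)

Check left at each j in [4,5]:
  j=4: false
  j=5: true
Found at j=5 → formula holds.

Yes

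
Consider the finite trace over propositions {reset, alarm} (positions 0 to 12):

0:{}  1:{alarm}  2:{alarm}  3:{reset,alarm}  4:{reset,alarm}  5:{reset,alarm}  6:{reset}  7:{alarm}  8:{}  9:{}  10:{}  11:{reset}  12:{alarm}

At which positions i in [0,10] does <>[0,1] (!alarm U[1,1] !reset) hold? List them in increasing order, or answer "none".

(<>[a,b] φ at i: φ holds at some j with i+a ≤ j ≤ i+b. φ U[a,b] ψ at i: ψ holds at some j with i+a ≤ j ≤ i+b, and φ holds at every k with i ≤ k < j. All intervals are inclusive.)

Evaluate at each i in [0,10]:
  i=0: ✓ (witness j=0)
  i=1: ✗ (none in [1,2])
  i=2: ✗ (none in [2,3])
  i=3: ✗ (none in [3,4])
  i=4: ✗ (none in [4,5])
  i=5: ✓ (witness j=6)
  i=6: ✓ (witness j=6)
  i=7: ✓ (witness j=8)
  i=8: ✓ (witness j=8)
  i=9: ✓ (witness j=9)
  i=10: ✓ (witness j=11)

0, 5, 6, 7, 8, 9, 10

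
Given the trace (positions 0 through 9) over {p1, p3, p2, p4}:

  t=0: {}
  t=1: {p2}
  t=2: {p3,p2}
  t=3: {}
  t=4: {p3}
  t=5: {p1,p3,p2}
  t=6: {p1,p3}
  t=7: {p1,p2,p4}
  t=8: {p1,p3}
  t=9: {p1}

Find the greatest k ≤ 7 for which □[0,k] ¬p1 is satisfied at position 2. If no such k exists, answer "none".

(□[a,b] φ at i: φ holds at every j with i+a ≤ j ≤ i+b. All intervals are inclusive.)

¬p1 must hold from j=2 onward; find where it first fails.
  j=2: holds
  j=3: holds
  j=4: holds
  j=5: fails
Holds on [2,4], so largest k = 2.

2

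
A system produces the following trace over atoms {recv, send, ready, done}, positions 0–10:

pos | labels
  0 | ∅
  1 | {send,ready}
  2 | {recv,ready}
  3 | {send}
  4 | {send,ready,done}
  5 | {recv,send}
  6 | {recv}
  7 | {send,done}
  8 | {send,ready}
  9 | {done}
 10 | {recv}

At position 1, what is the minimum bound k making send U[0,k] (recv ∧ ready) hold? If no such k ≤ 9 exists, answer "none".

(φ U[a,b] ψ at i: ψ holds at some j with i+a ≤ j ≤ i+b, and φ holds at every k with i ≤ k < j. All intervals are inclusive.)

Need earliest j ≥ 1 with (recv ∧ ready), and send at every k in [1,j-1].
  j=1: rhs fails.
  j=2: rhs holds; lhs holds on [1,1]. k = 1.

1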